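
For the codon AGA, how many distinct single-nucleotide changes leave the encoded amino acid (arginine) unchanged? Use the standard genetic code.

Position 1: CGA → 1 synonymous.
Position 2: none → 0 synonymous.
Position 3: AGG → 1 synonymous.
Total: 1 + 0 + 1 = 2.

2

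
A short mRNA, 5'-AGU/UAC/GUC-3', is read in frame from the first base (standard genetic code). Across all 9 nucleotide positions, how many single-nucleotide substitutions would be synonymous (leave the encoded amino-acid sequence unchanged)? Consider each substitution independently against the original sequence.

5

Codon 1 (AGU, Ser): 1 synonymous substitution.
Codon 2 (UAC, Tyr): 1 synonymous substitution.
Codon 3 (GUC, Val): 3 synonymous substitutions.
Total: 1 + 1 + 3 = 5.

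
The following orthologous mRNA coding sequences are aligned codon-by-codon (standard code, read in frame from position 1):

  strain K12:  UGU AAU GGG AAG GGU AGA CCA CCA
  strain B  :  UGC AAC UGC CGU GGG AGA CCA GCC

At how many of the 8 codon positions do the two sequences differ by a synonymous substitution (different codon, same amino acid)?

3

Codon 1: UGU Cys / UGC Cys — synonymous.
Codon 2: AAU Asn / AAC Asn — synonymous.
Codon 3: GGG Gly / UGC Cys — nonsynonymous.
Codon 4: AAG Lys / CGU Arg — nonsynonymous.
Codon 5: GGU Gly / GGG Gly — synonymous.
Codon 6: AGA Arg / AGA Arg — identical.
Codon 7: CCA Pro / CCA Pro — identical.
Codon 8: CCA Pro / GCC Ala — nonsynonymous.
Synonymous differences: 3.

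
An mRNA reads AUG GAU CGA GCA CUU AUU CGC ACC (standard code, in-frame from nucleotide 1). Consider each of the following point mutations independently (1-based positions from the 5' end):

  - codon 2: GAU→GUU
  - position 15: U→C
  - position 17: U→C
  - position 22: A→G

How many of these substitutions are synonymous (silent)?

1

Codon 2: GAU (Asp) → GUU (Val) — missense.
Codon 5: CUU (Leu) → CUC (Leu) — synonymous.
Codon 6: AUU (Ile) → ACU (Thr) — missense.
Codon 8: ACC (Thr) → GCC (Ala) — missense.
Synonymous: 1 of 4.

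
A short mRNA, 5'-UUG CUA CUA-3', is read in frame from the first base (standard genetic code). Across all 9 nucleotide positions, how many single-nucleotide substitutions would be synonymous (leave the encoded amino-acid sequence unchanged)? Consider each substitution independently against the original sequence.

Codon 1 (UUG, Leu): 2 synonymous substitutions.
Codon 2 (CUA, Leu): 4 synonymous substitutions.
Codon 3 (CUA, Leu): 4 synonymous substitutions.
Total: 2 + 4 + 4 = 10.

10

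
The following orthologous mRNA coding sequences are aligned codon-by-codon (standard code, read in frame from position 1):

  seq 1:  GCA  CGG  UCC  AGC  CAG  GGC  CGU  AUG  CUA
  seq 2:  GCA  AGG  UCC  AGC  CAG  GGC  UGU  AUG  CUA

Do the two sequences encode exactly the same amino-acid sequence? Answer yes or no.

Codon 1: GCA Ala / GCA Ala — identical.
Codon 2: CGG Arg / AGG Arg — synonymous.
Codon 3: UCC Ser / UCC Ser — identical.
Codon 4: AGC Ser / AGC Ser — identical.
Codon 5: CAG Gln / CAG Gln — identical.
Codon 6: GGC Gly / GGC Gly — identical.
Codon 7: CGU Arg / UGU Cys — nonsynonymous.
Codon 8: AUG Met / AUG Met — identical.
Codon 9: CUA Leu / CUA Leu — identical.
Nonsynonymous differences: 1 → different protein.

no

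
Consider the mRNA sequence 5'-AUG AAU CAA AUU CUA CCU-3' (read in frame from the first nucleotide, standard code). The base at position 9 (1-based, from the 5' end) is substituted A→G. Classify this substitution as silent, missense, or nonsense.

silent

Position 9 falls in codon 3: CAA → Gln.
After the substitution the codon is CAG → Gln.
Both encode Gln, so the change is synonymous.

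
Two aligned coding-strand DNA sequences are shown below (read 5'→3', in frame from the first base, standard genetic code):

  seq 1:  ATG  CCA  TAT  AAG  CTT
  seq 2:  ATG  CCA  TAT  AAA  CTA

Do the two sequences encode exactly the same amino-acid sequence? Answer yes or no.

yes

Codon 1: ATG Met / ATG Met — identical.
Codon 2: CCA Pro / CCA Pro — identical.
Codon 3: TAT Tyr / TAT Tyr — identical.
Codon 4: AAG Lys / AAA Lys — synonymous.
Codon 5: CTT Leu / CTA Leu — synonymous.
Nonsynonymous differences: 0 → same protein.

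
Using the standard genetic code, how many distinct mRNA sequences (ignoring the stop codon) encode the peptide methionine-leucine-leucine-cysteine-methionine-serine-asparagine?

864

Met: 1 codon.
Leu: 6 codons.
Leu: 6 codons.
Cys: 2 codons.
Met: 1 codon.
Ser: 6 codons.
Asn: 2 codons.
1 × 6 × 6 × 2 × 1 × 6 × 2 = 864.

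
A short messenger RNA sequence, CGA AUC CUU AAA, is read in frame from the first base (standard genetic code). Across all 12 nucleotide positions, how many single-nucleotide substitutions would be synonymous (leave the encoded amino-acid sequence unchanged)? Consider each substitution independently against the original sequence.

Codon 1 (CGA, Arg): 4 synonymous substitutions.
Codon 2 (AUC, Ile): 2 synonymous substitutions.
Codon 3 (CUU, Leu): 3 synonymous substitutions.
Codon 4 (AAA, Lys): 1 synonymous substitution.
Total: 4 + 2 + 3 + 1 = 10.

10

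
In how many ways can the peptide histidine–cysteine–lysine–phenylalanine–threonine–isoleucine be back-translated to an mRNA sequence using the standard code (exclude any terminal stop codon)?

192

His: 2 codons.
Cys: 2 codons.
Lys: 2 codons.
Phe: 2 codons.
Thr: 4 codons.
Ile: 3 codons.
2 × 2 × 2 × 2 × 4 × 3 = 192.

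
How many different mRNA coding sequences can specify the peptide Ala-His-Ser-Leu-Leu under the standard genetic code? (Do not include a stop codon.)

1728

Ala: 4 codons.
His: 2 codons.
Ser: 6 codons.
Leu: 6 codons.
Leu: 6 codons.
4 × 2 × 6 × 6 × 6 = 1728.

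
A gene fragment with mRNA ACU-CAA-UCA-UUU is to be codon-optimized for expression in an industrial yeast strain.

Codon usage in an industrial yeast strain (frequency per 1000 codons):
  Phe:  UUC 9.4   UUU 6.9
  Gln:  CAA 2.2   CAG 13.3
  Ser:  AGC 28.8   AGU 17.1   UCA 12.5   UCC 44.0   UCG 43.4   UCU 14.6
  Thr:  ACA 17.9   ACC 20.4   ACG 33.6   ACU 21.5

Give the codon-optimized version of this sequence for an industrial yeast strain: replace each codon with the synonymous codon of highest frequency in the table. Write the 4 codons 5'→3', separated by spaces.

Codon 1 (Thr): best is ACG at 33.6.
Codon 2 (Gln): best is CAG at 13.3.
Codon 3 (Ser): best is UCC at 44.0.
Codon 4 (Phe): best is UUC at 9.4.

ACG CAG UCC UUC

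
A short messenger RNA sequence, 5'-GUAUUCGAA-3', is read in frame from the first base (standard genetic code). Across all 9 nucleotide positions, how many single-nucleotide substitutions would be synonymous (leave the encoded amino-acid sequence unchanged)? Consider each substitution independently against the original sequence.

5

Codon 1 (GUA, Val): 3 synonymous substitutions.
Codon 2 (UUC, Phe): 1 synonymous substitution.
Codon 3 (GAA, Glu): 1 synonymous substitution.
Total: 3 + 1 + 1 = 5.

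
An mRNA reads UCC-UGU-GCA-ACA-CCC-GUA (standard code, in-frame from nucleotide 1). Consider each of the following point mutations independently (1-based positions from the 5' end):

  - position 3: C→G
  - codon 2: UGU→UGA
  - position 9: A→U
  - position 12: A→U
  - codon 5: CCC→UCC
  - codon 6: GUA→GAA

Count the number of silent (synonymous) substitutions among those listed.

3

Codon 1: UCC (Ser) → UCG (Ser) — synonymous.
Codon 2: UGU (Cys) → UGA (Stop) — nonsense.
Codon 3: GCA (Ala) → GCU (Ala) — synonymous.
Codon 4: ACA (Thr) → ACU (Thr) — synonymous.
Codon 5: CCC (Pro) → UCC (Ser) — missense.
Codon 6: GUA (Val) → GAA (Glu) — missense.
Synonymous: 3 of 6.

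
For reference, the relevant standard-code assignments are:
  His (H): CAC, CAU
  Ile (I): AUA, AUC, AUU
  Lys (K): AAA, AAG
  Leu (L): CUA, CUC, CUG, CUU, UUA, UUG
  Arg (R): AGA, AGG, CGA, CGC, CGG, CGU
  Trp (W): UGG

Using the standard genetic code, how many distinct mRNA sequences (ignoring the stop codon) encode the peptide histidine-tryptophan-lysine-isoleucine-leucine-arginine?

432

His: 2 codons.
Trp: 1 codon.
Lys: 2 codons.
Ile: 3 codons.
Leu: 6 codons.
Arg: 6 codons.
2 × 1 × 2 × 3 × 6 × 6 = 432.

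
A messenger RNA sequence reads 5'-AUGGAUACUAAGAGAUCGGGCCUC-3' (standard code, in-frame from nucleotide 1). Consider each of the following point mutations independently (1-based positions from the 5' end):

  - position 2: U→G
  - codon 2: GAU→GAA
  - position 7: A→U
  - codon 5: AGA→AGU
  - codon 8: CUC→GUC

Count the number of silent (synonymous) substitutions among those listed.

Codon 1: AUG (Met) → AGG (Arg) — missense.
Codon 2: GAU (Asp) → GAA (Glu) — missense.
Codon 3: ACU (Thr) → UCU (Ser) — missense.
Codon 5: AGA (Arg) → AGU (Ser) — missense.
Codon 8: CUC (Leu) → GUC (Val) — missense.
Synonymous: 0 of 5.

0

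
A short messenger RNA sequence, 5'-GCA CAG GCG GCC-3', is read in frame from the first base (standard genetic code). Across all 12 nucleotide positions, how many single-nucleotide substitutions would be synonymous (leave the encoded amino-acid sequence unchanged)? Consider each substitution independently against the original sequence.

Codon 1 (GCA, Ala): 3 synonymous substitutions.
Codon 2 (CAG, Gln): 1 synonymous substitution.
Codon 3 (GCG, Ala): 3 synonymous substitutions.
Codon 4 (GCC, Ala): 3 synonymous substitutions.
Total: 3 + 1 + 3 + 3 = 10.

10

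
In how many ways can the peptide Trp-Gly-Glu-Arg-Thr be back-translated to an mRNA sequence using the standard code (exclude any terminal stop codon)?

Trp: 1 codon.
Gly: 4 codons.
Glu: 2 codons.
Arg: 6 codons.
Thr: 4 codons.
1 × 4 × 2 × 6 × 4 = 192.

192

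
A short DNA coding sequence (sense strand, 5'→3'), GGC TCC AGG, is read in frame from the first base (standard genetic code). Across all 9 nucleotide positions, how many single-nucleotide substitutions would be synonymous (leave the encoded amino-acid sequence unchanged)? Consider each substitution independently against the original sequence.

8

Codon 1 (GGC, Gly): 3 synonymous substitutions.
Codon 2 (TCC, Ser): 3 synonymous substitutions.
Codon 3 (AGG, Arg): 2 synonymous substitutions.
Total: 3 + 3 + 2 = 8.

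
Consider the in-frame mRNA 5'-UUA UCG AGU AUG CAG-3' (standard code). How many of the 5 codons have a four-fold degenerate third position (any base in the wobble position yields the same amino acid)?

Codon 1 UUA (Leu): third position 2-fold.
Codon 2 UCG (Ser): third position 4-fold.
Codon 3 AGU (Ser): third position 2-fold.
Codon 4 AUG (Met): third position 1-fold.
Codon 5 CAG (Gln): third position 2-fold.
Four-fold degenerate third positions: 1.

1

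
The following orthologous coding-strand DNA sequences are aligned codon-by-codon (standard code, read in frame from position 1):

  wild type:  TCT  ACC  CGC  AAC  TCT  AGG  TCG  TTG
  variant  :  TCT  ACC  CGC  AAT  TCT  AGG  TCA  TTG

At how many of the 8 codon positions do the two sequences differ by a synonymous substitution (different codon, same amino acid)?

2

Codon 1: TCT Ser / TCT Ser — identical.
Codon 2: ACC Thr / ACC Thr — identical.
Codon 3: CGC Arg / CGC Arg — identical.
Codon 4: AAC Asn / AAT Asn — synonymous.
Codon 5: TCT Ser / TCT Ser — identical.
Codon 6: AGG Arg / AGG Arg — identical.
Codon 7: TCG Ser / TCA Ser — synonymous.
Codon 8: TTG Leu / TTG Leu — identical.
Synonymous differences: 2.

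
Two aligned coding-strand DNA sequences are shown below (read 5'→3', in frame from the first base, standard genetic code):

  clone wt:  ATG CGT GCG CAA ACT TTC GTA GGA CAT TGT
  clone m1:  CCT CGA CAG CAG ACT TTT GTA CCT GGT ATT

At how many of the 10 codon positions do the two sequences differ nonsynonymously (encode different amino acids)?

Codon 1: ATG Met / CCT Pro — nonsynonymous.
Codon 2: CGT Arg / CGA Arg — synonymous.
Codon 3: GCG Ala / CAG Gln — nonsynonymous.
Codon 4: CAA Gln / CAG Gln — synonymous.
Codon 5: ACT Thr / ACT Thr — identical.
Codon 6: TTC Phe / TTT Phe — synonymous.
Codon 7: GTA Val / GTA Val — identical.
Codon 8: GGA Gly / CCT Pro — nonsynonymous.
Codon 9: CAT His / GGT Gly — nonsynonymous.
Codon 10: TGT Cys / ATT Ile — nonsynonymous.
Nonsynonymous differences: 5.

5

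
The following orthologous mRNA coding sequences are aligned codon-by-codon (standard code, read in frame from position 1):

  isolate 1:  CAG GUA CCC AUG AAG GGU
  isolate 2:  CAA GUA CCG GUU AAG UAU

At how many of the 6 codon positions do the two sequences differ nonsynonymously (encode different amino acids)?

2

Codon 1: CAG Gln / CAA Gln — synonymous.
Codon 2: GUA Val / GUA Val — identical.
Codon 3: CCC Pro / CCG Pro — synonymous.
Codon 4: AUG Met / GUU Val — nonsynonymous.
Codon 5: AAG Lys / AAG Lys — identical.
Codon 6: GGU Gly / UAU Tyr — nonsynonymous.
Nonsynonymous differences: 2.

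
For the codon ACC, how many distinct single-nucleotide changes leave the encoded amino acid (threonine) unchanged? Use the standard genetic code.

3

Position 1: none → 0 synonymous.
Position 2: none → 0 synonymous.
Position 3: ACU, ACA, ACG → 3 synonymous.
Total: 0 + 0 + 3 = 3.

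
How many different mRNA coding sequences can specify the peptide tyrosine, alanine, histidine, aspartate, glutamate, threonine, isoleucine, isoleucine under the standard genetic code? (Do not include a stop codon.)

Tyr: 2 codons.
Ala: 4 codons.
His: 2 codons.
Asp: 2 codons.
Glu: 2 codons.
Thr: 4 codons.
Ile: 3 codons.
Ile: 3 codons.
2 × 4 × 2 × 2 × 2 × 4 × 3 × 3 = 2304.

2304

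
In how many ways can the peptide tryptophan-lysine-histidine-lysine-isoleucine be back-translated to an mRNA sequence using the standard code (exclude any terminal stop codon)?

24

Trp: 1 codon.
Lys: 2 codons.
His: 2 codons.
Lys: 2 codons.
Ile: 3 codons.
1 × 2 × 2 × 2 × 3 = 24.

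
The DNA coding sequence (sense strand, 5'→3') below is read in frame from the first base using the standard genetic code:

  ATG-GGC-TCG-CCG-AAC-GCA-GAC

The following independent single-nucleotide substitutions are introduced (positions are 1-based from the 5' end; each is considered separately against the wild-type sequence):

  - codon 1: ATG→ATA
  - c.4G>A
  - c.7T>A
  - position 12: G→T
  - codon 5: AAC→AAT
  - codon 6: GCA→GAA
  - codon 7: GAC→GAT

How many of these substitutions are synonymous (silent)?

3

Codon 1: ATG (Met) → ATA (Ile) — missense.
Codon 2: GGC (Gly) → AGC (Ser) — missense.
Codon 3: TCG (Ser) → ACG (Thr) — missense.
Codon 4: CCG (Pro) → CCT (Pro) — synonymous.
Codon 5: AAC (Asn) → AAT (Asn) — synonymous.
Codon 6: GCA (Ala) → GAA (Glu) — missense.
Codon 7: GAC (Asp) → GAT (Asp) — synonymous.
Synonymous: 3 of 7.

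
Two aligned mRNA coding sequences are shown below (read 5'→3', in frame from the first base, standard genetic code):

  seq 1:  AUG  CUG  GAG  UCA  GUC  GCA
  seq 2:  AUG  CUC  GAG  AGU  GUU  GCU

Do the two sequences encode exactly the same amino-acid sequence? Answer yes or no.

Codon 1: AUG Met / AUG Met — identical.
Codon 2: CUG Leu / CUC Leu — synonymous.
Codon 3: GAG Glu / GAG Glu — identical.
Codon 4: UCA Ser / AGU Ser — synonymous.
Codon 5: GUC Val / GUU Val — synonymous.
Codon 6: GCA Ala / GCU Ala — synonymous.
Nonsynonymous differences: 0 → same protein.

yes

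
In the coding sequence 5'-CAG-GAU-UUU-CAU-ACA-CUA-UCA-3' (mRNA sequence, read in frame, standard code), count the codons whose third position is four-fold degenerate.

Codon 1 CAG (Gln): third position 2-fold.
Codon 2 GAU (Asp): third position 2-fold.
Codon 3 UUU (Phe): third position 2-fold.
Codon 4 CAU (His): third position 2-fold.
Codon 5 ACA (Thr): third position 4-fold.
Codon 6 CUA (Leu): third position 4-fold.
Codon 7 UCA (Ser): third position 4-fold.
Four-fold degenerate third positions: 3.

3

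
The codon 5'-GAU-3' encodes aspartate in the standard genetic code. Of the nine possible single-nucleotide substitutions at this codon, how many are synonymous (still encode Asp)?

Position 1: none → 0 synonymous.
Position 2: none → 0 synonymous.
Position 3: GAC → 1 synonymous.
Total: 0 + 0 + 1 = 1.

1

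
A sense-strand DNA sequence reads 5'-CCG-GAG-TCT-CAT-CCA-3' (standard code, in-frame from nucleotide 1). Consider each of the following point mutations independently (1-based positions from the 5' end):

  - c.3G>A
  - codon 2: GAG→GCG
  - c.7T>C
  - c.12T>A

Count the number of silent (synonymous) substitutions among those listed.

1

Codon 1: CCG (Pro) → CCA (Pro) — synonymous.
Codon 2: GAG (Glu) → GCG (Ala) — missense.
Codon 3: TCT (Ser) → CCT (Pro) — missense.
Codon 4: CAT (His) → CAA (Gln) — missense.
Synonymous: 1 of 4.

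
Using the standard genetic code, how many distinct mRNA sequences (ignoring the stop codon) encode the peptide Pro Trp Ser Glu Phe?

96

Pro: 4 codons.
Trp: 1 codon.
Ser: 6 codons.
Glu: 2 codons.
Phe: 2 codons.
4 × 1 × 6 × 2 × 2 = 96.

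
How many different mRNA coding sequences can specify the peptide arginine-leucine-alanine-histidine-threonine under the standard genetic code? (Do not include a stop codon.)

1152

Arg: 6 codons.
Leu: 6 codons.
Ala: 4 codons.
His: 2 codons.
Thr: 4 codons.
6 × 6 × 4 × 2 × 4 = 1152.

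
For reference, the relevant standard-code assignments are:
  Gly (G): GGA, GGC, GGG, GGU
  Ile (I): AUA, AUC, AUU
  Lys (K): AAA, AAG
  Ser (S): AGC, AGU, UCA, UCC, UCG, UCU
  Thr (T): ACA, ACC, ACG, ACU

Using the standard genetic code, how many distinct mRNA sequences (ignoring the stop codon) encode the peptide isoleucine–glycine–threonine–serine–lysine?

576

Ile: 3 codons.
Gly: 4 codons.
Thr: 4 codons.
Ser: 6 codons.
Lys: 2 codons.
3 × 4 × 4 × 6 × 2 = 576.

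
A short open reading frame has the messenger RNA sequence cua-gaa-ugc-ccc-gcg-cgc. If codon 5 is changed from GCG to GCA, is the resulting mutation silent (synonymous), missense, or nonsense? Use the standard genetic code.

silent

Position 15 falls in codon 5: GCG → Ala.
After the substitution the codon is GCA → Ala.
Both encode Ala, so the change is synonymous.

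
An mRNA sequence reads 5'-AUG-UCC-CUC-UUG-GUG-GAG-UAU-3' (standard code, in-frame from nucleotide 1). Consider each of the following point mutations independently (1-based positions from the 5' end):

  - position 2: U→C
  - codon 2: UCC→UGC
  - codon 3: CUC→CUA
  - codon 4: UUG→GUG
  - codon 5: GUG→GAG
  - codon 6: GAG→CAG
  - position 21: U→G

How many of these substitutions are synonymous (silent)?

1

Codon 1: AUG (Met) → ACG (Thr) — missense.
Codon 2: UCC (Ser) → UGC (Cys) — missense.
Codon 3: CUC (Leu) → CUA (Leu) — synonymous.
Codon 4: UUG (Leu) → GUG (Val) — missense.
Codon 5: GUG (Val) → GAG (Glu) — missense.
Codon 6: GAG (Glu) → CAG (Gln) — missense.
Codon 7: UAU (Tyr) → UAG (Stop) — nonsense.
Synonymous: 1 of 7.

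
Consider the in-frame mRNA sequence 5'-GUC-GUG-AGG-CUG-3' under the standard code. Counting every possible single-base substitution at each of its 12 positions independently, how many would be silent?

12

Codon 1 (GUC, Val): 3 synonymous substitutions.
Codon 2 (GUG, Val): 3 synonymous substitutions.
Codon 3 (AGG, Arg): 2 synonymous substitutions.
Codon 4 (CUG, Leu): 4 synonymous substitutions.
Total: 3 + 3 + 2 + 4 = 12.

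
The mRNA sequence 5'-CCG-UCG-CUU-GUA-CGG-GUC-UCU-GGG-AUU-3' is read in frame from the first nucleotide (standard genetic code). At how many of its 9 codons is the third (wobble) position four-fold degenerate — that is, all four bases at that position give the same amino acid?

8

Codon 1 CCG (Pro): third position 4-fold.
Codon 2 UCG (Ser): third position 4-fold.
Codon 3 CUU (Leu): third position 4-fold.
Codon 4 GUA (Val): third position 4-fold.
Codon 5 CGG (Arg): third position 4-fold.
Codon 6 GUC (Val): third position 4-fold.
Codon 7 UCU (Ser): third position 4-fold.
Codon 8 GGG (Gly): third position 4-fold.
Codon 9 AUU (Ile): third position 3-fold.
Four-fold degenerate third positions: 8.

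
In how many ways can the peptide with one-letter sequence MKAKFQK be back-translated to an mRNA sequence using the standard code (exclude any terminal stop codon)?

Met: 1 codon.
Lys: 2 codons.
Ala: 4 codons.
Lys: 2 codons.
Phe: 2 codons.
Gln: 2 codons.
Lys: 2 codons.
1 × 2 × 4 × 2 × 2 × 2 × 2 = 128.

128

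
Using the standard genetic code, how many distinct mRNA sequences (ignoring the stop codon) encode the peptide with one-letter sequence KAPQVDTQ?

Lys: 2 codons.
Ala: 4 codons.
Pro: 4 codons.
Gln: 2 codons.
Val: 4 codons.
Asp: 2 codons.
Thr: 4 codons.
Gln: 2 codons.
2 × 4 × 4 × 2 × 4 × 2 × 4 × 2 = 4096.

4096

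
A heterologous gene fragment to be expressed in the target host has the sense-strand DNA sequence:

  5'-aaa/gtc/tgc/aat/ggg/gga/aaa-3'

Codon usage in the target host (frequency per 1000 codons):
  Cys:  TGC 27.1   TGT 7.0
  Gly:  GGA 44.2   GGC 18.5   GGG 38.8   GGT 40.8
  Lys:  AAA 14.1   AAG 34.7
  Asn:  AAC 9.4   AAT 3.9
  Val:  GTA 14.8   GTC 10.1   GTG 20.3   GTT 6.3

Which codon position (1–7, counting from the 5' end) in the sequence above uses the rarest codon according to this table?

4

Codon 1 AAA (Lys): 14.1 per 1000.
Codon 2 GTC (Val): 10.1 per 1000.
Codon 3 TGC (Cys): 27.1 per 1000.
Codon 4 AAT (Asn): 3.9 per 1000.
Codon 5 GGG (Gly): 38.8 per 1000.
Codon 6 GGA (Gly): 44.2 per 1000.
Codon 7 AAA (Lys): 14.1 per 1000.
Lowest frequency is 3.9 at codon 4.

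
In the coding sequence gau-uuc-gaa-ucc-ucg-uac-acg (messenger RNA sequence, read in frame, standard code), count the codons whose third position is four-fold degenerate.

3

Codon 1 GAU (Asp): third position 2-fold.
Codon 2 UUC (Phe): third position 2-fold.
Codon 3 GAA (Glu): third position 2-fold.
Codon 4 UCC (Ser): third position 4-fold.
Codon 5 UCG (Ser): third position 4-fold.
Codon 6 UAC (Tyr): third position 2-fold.
Codon 7 ACG (Thr): third position 4-fold.
Four-fold degenerate third positions: 3.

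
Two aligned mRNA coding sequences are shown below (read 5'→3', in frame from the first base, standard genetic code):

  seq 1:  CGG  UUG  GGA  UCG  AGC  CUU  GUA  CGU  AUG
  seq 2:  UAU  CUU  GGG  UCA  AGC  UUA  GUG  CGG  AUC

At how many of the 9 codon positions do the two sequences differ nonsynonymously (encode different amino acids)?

2

Codon 1: CGG Arg / UAU Tyr — nonsynonymous.
Codon 2: UUG Leu / CUU Leu — synonymous.
Codon 3: GGA Gly / GGG Gly — synonymous.
Codon 4: UCG Ser / UCA Ser — synonymous.
Codon 5: AGC Ser / AGC Ser — identical.
Codon 6: CUU Leu / UUA Leu — synonymous.
Codon 7: GUA Val / GUG Val — synonymous.
Codon 8: CGU Arg / CGG Arg — synonymous.
Codon 9: AUG Met / AUC Ile — nonsynonymous.
Nonsynonymous differences: 2.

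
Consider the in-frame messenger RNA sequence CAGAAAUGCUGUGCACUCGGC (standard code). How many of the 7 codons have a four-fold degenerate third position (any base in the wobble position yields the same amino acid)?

3

Codon 1 CAG (Gln): third position 2-fold.
Codon 2 AAA (Lys): third position 2-fold.
Codon 3 UGC (Cys): third position 2-fold.
Codon 4 UGU (Cys): third position 2-fold.
Codon 5 GCA (Ala): third position 4-fold.
Codon 6 CUC (Leu): third position 4-fold.
Codon 7 GGC (Gly): third position 4-fold.
Four-fold degenerate third positions: 3.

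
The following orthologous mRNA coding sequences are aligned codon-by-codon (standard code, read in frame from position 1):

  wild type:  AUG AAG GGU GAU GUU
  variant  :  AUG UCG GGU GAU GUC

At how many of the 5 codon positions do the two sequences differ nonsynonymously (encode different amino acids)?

Codon 1: AUG Met / AUG Met — identical.
Codon 2: AAG Lys / UCG Ser — nonsynonymous.
Codon 3: GGU Gly / GGU Gly — identical.
Codon 4: GAU Asp / GAU Asp — identical.
Codon 5: GUU Val / GUC Val — synonymous.
Nonsynonymous differences: 1.

1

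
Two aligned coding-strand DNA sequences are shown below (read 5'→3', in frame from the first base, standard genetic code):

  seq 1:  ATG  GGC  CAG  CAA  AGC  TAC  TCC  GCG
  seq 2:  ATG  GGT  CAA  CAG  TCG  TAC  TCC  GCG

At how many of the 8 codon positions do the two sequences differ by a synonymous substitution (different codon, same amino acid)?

Codon 1: ATG Met / ATG Met — identical.
Codon 2: GGC Gly / GGT Gly — synonymous.
Codon 3: CAG Gln / CAA Gln — synonymous.
Codon 4: CAA Gln / CAG Gln — synonymous.
Codon 5: AGC Ser / TCG Ser — synonymous.
Codon 6: TAC Tyr / TAC Tyr — identical.
Codon 7: TCC Ser / TCC Ser — identical.
Codon 8: GCG Ala / GCG Ala — identical.
Synonymous differences: 4.

4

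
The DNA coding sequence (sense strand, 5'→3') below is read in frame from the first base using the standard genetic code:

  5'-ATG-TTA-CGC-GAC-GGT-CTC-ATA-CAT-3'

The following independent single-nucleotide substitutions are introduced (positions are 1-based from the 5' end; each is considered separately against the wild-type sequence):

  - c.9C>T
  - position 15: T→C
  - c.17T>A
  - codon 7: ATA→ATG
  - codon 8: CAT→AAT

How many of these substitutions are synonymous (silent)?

2

Codon 3: CGC (Arg) → CGT (Arg) — synonymous.
Codon 5: GGT (Gly) → GGC (Gly) — synonymous.
Codon 6: CTC (Leu) → CAC (His) — missense.
Codon 7: ATA (Ile) → ATG (Met) — missense.
Codon 8: CAT (His) → AAT (Asn) — missense.
Synonymous: 2 of 5.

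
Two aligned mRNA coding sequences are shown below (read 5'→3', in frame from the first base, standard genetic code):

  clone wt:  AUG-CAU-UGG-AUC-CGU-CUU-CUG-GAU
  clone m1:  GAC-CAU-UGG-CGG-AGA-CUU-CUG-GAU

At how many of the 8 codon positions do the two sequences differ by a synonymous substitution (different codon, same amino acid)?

Codon 1: AUG Met / GAC Asp — nonsynonymous.
Codon 2: CAU His / CAU His — identical.
Codon 3: UGG Trp / UGG Trp — identical.
Codon 4: AUC Ile / CGG Arg — nonsynonymous.
Codon 5: CGU Arg / AGA Arg — synonymous.
Codon 6: CUU Leu / CUU Leu — identical.
Codon 7: CUG Leu / CUG Leu — identical.
Codon 8: GAU Asp / GAU Asp — identical.
Synonymous differences: 1.

1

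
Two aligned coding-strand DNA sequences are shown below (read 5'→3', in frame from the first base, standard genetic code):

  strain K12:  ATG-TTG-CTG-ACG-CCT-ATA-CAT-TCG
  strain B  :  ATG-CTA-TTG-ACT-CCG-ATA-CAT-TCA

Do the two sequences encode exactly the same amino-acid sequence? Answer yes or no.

yes

Codon 1: ATG Met / ATG Met — identical.
Codon 2: TTG Leu / CTA Leu — synonymous.
Codon 3: CTG Leu / TTG Leu — synonymous.
Codon 4: ACG Thr / ACT Thr — synonymous.
Codon 5: CCT Pro / CCG Pro — synonymous.
Codon 6: ATA Ile / ATA Ile — identical.
Codon 7: CAT His / CAT His — identical.
Codon 8: TCG Ser / TCA Ser — synonymous.
Nonsynonymous differences: 0 → same protein.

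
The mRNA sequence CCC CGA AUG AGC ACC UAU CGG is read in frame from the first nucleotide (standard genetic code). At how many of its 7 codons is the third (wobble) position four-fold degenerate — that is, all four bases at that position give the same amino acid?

4

Codon 1 CCC (Pro): third position 4-fold.
Codon 2 CGA (Arg): third position 4-fold.
Codon 3 AUG (Met): third position 1-fold.
Codon 4 AGC (Ser): third position 2-fold.
Codon 5 ACC (Thr): third position 4-fold.
Codon 6 UAU (Tyr): third position 2-fold.
Codon 7 CGG (Arg): third position 4-fold.
Four-fold degenerate third positions: 4.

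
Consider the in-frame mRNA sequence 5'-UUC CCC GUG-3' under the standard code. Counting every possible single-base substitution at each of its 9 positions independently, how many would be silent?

7

Codon 1 (UUC, Phe): 1 synonymous substitution.
Codon 2 (CCC, Pro): 3 synonymous substitutions.
Codon 3 (GUG, Val): 3 synonymous substitutions.
Total: 1 + 3 + 3 = 7.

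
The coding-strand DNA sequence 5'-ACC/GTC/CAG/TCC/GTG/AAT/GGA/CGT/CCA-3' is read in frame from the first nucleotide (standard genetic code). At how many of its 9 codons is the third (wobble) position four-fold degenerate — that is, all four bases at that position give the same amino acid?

Codon 1 ACC (Thr): third position 4-fold.
Codon 2 GTC (Val): third position 4-fold.
Codon 3 CAG (Gln): third position 2-fold.
Codon 4 TCC (Ser): third position 4-fold.
Codon 5 GTG (Val): third position 4-fold.
Codon 6 AAT (Asn): third position 2-fold.
Codon 7 GGA (Gly): third position 4-fold.
Codon 8 CGT (Arg): third position 4-fold.
Codon 9 CCA (Pro): third position 4-fold.
Four-fold degenerate third positions: 7.

7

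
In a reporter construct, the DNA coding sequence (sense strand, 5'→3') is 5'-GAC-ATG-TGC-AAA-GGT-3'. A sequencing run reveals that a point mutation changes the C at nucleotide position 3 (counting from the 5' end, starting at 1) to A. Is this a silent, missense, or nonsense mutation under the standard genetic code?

Position 3 falls in codon 1: GAC → Asp.
After the substitution the codon is GAA → Glu.
Asp ≠ Glu, so this is a missense mutation.

missense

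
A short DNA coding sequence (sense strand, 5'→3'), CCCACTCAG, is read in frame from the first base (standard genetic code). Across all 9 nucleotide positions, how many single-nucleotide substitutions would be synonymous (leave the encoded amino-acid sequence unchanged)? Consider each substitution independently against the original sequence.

Codon 1 (CCC, Pro): 3 synonymous substitutions.
Codon 2 (ACT, Thr): 3 synonymous substitutions.
Codon 3 (CAG, Gln): 1 synonymous substitution.
Total: 3 + 3 + 1 = 7.

7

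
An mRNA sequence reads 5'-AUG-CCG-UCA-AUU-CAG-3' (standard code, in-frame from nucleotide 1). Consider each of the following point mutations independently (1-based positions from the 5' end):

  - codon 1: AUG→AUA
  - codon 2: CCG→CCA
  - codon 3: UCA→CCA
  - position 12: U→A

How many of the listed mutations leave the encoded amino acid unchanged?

2

Codon 1: AUG (Met) → AUA (Ile) — missense.
Codon 2: CCG (Pro) → CCA (Pro) — synonymous.
Codon 3: UCA (Ser) → CCA (Pro) — missense.
Codon 4: AUU (Ile) → AUA (Ile) — synonymous.
Synonymous: 2 of 4.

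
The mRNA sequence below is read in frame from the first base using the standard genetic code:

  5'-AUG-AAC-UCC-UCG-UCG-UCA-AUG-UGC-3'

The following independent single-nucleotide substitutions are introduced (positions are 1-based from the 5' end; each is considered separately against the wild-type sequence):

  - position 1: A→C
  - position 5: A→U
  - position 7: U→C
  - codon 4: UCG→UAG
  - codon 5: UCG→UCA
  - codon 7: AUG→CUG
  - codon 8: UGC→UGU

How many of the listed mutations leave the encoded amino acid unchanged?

Codon 1: AUG (Met) → CUG (Leu) — missense.
Codon 2: AAC (Asn) → AUC (Ile) — missense.
Codon 3: UCC (Ser) → CCC (Pro) — missense.
Codon 4: UCG (Ser) → UAG (Stop) — nonsense.
Codon 5: UCG (Ser) → UCA (Ser) — synonymous.
Codon 7: AUG (Met) → CUG (Leu) — missense.
Codon 8: UGC (Cys) → UGU (Cys) — synonymous.
Synonymous: 2 of 7.

2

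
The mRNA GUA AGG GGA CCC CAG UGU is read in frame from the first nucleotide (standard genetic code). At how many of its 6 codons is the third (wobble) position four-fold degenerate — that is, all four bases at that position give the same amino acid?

Codon 1 GUA (Val): third position 4-fold.
Codon 2 AGG (Arg): third position 2-fold.
Codon 3 GGA (Gly): third position 4-fold.
Codon 4 CCC (Pro): third position 4-fold.
Codon 5 CAG (Gln): third position 2-fold.
Codon 6 UGU (Cys): third position 2-fold.
Four-fold degenerate third positions: 3.

3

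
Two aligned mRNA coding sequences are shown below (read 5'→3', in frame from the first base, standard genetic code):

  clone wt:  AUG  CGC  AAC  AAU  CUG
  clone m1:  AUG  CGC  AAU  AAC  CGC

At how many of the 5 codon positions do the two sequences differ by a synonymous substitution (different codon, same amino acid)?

2

Codon 1: AUG Met / AUG Met — identical.
Codon 2: CGC Arg / CGC Arg — identical.
Codon 3: AAC Asn / AAU Asn — synonymous.
Codon 4: AAU Asn / AAC Asn — synonymous.
Codon 5: CUG Leu / CGC Arg — nonsynonymous.
Synonymous differences: 2.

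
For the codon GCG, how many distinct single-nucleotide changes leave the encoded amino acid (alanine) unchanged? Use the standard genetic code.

Position 1: none → 0 synonymous.
Position 2: none → 0 synonymous.
Position 3: GCT, GCC, GCA → 3 synonymous.
Total: 0 + 0 + 3 = 3.

3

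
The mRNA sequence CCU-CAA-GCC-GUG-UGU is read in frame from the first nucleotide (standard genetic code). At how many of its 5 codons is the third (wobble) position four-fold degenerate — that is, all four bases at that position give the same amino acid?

Codon 1 CCU (Pro): third position 4-fold.
Codon 2 CAA (Gln): third position 2-fold.
Codon 3 GCC (Ala): third position 4-fold.
Codon 4 GUG (Val): third position 4-fold.
Codon 5 UGU (Cys): third position 2-fold.
Four-fold degenerate third positions: 3.

3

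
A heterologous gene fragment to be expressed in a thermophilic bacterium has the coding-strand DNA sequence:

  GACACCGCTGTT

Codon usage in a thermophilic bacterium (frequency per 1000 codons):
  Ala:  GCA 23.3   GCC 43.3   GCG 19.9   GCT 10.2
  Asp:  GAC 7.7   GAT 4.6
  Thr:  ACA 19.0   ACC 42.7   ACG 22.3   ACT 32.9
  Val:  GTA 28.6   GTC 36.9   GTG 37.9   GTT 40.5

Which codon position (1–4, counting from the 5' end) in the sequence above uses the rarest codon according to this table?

1

Codon 1 GAC (Asp): 7.7 per 1000.
Codon 2 ACC (Thr): 42.7 per 1000.
Codon 3 GCT (Ala): 10.2 per 1000.
Codon 4 GTT (Val): 40.5 per 1000.
Lowest frequency is 7.7 at codon 1.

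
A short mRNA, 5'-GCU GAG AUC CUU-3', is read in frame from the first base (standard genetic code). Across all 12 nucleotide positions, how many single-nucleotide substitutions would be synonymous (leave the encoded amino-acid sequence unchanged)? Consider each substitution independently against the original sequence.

9

Codon 1 (GCU, Ala): 3 synonymous substitutions.
Codon 2 (GAG, Glu): 1 synonymous substitution.
Codon 3 (AUC, Ile): 2 synonymous substitutions.
Codon 4 (CUU, Leu): 3 synonymous substitutions.
Total: 3 + 1 + 2 + 3 = 9.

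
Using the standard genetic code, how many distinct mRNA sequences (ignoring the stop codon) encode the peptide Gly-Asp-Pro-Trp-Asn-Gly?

256

Gly: 4 codons.
Asp: 2 codons.
Pro: 4 codons.
Trp: 1 codon.
Asn: 2 codons.
Gly: 4 codons.
4 × 2 × 4 × 1 × 2 × 4 = 256.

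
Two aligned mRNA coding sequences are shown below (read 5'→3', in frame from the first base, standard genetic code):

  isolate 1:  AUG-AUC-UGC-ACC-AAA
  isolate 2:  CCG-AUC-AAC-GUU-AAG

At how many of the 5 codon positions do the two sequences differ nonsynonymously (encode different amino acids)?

Codon 1: AUG Met / CCG Pro — nonsynonymous.
Codon 2: AUC Ile / AUC Ile — identical.
Codon 3: UGC Cys / AAC Asn — nonsynonymous.
Codon 4: ACC Thr / GUU Val — nonsynonymous.
Codon 5: AAA Lys / AAG Lys — synonymous.
Nonsynonymous differences: 3.

3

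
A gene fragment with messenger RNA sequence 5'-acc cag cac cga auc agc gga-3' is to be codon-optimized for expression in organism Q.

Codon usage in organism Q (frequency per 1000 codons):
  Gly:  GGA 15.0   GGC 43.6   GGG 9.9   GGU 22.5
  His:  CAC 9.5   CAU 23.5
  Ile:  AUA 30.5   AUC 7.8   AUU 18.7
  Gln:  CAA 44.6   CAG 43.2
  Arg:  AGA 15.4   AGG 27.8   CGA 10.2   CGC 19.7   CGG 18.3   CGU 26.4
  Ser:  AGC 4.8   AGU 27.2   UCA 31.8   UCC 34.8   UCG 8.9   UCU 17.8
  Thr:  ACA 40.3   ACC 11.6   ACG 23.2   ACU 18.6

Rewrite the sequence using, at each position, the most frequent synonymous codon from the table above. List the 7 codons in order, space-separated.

Codon 1 (Thr): best is ACA at 40.3.
Codon 2 (Gln): best is CAA at 44.6.
Codon 3 (His): best is CAU at 23.5.
Codon 4 (Arg): best is AGG at 27.8.
Codon 5 (Ile): best is AUA at 30.5.
Codon 6 (Ser): best is UCC at 34.8.
Codon 7 (Gly): best is GGC at 43.6.

ACA CAA CAU AGG AUA UCC GGC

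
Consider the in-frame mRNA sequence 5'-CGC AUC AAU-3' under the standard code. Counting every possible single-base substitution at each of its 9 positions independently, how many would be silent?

Codon 1 (CGC, Arg): 3 synonymous substitutions.
Codon 2 (AUC, Ile): 2 synonymous substitutions.
Codon 3 (AAU, Asn): 1 synonymous substitution.
Total: 3 + 2 + 1 = 6.

6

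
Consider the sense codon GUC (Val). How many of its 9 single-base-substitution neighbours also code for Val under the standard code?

3

Position 1: none → 0 synonymous.
Position 2: none → 0 synonymous.
Position 3: GUU, GUA, GUG → 3 synonymous.
Total: 0 + 0 + 3 = 3.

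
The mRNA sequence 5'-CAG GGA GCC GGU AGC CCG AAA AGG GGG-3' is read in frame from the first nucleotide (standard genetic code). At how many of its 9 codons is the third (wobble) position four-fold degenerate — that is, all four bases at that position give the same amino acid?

5

Codon 1 CAG (Gln): third position 2-fold.
Codon 2 GGA (Gly): third position 4-fold.
Codon 3 GCC (Ala): third position 4-fold.
Codon 4 GGU (Gly): third position 4-fold.
Codon 5 AGC (Ser): third position 2-fold.
Codon 6 CCG (Pro): third position 4-fold.
Codon 7 AAA (Lys): third position 2-fold.
Codon 8 AGG (Arg): third position 2-fold.
Codon 9 GGG (Gly): third position 4-fold.
Four-fold degenerate third positions: 5.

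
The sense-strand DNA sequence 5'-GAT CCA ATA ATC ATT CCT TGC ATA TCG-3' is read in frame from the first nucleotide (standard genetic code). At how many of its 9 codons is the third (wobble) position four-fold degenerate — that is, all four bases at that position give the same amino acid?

Codon 1 GAT (Asp): third position 2-fold.
Codon 2 CCA (Pro): third position 4-fold.
Codon 3 ATA (Ile): third position 3-fold.
Codon 4 ATC (Ile): third position 3-fold.
Codon 5 ATT (Ile): third position 3-fold.
Codon 6 CCT (Pro): third position 4-fold.
Codon 7 TGC (Cys): third position 2-fold.
Codon 8 ATA (Ile): third position 3-fold.
Codon 9 TCG (Ser): third position 4-fold.
Four-fold degenerate third positions: 3.

3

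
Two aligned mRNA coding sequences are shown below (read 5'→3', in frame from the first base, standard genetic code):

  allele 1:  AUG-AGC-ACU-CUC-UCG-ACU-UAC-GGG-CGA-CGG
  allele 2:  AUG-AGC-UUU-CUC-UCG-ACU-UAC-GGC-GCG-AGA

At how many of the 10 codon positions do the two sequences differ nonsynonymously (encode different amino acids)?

2

Codon 1: AUG Met / AUG Met — identical.
Codon 2: AGC Ser / AGC Ser — identical.
Codon 3: ACU Thr / UUU Phe — nonsynonymous.
Codon 4: CUC Leu / CUC Leu — identical.
Codon 5: UCG Ser / UCG Ser — identical.
Codon 6: ACU Thr / ACU Thr — identical.
Codon 7: UAC Tyr / UAC Tyr — identical.
Codon 8: GGG Gly / GGC Gly — synonymous.
Codon 9: CGA Arg / GCG Ala — nonsynonymous.
Codon 10: CGG Arg / AGA Arg — synonymous.
Nonsynonymous differences: 2.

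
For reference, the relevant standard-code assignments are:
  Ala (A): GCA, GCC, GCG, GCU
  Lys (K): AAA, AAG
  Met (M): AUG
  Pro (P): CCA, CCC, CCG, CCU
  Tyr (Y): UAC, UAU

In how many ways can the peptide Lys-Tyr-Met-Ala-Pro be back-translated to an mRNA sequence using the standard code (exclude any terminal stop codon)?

64

Lys: 2 codons.
Tyr: 2 codons.
Met: 1 codon.
Ala: 4 codons.
Pro: 4 codons.
2 × 2 × 1 × 4 × 4 = 64.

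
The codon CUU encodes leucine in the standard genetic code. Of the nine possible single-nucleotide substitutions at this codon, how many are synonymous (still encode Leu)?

Position 1: none → 0 synonymous.
Position 2: none → 0 synonymous.
Position 3: CUC, CUA, CUG → 3 synonymous.
Total: 0 + 0 + 3 = 3.

3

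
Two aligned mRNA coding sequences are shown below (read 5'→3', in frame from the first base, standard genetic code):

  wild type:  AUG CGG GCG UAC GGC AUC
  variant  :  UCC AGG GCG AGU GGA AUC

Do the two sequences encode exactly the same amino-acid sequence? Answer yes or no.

Codon 1: AUG Met / UCC Ser — nonsynonymous.
Codon 2: CGG Arg / AGG Arg — synonymous.
Codon 3: GCG Ala / GCG Ala — identical.
Codon 4: UAC Tyr / AGU Ser — nonsynonymous.
Codon 5: GGC Gly / GGA Gly — synonymous.
Codon 6: AUC Ile / AUC Ile — identical.
Nonsynonymous differences: 2 → different protein.

no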